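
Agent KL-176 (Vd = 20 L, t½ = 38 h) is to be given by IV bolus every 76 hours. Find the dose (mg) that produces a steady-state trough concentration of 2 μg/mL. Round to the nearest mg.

τ/t½ = 76/38 ≈ 2, so f = (1/2)^(76/38) ≈ 0.250000.
Cmin,ss = (D/Vd)·f/(1−f), so D = Cmin,ss·Vd·(1−f)/f.
D = 2 × 20 × (1−f)/f ≈ 2 × 20 × 3.00000 ≈ 120.00 mg.

120 mg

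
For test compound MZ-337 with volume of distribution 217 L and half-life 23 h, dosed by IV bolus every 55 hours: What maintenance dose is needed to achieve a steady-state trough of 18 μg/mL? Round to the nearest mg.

τ/t½ = 55/23 ≈ 2.3913, so f = (1/2)^(55/23) ≈ 0.190610.
Cmin,ss = (D/Vd)·f/(1−f), so D = Cmin,ss·Vd·(1−f)/f.
D = 18 × 217 × (1−f)/f ≈ 18 × 217 × 4.24631 ≈ 16586.09 mg.

16586 mg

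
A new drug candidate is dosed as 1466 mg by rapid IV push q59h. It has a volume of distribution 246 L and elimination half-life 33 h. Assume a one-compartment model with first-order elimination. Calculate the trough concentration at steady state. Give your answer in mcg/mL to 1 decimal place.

2.4 mcg/mL

k = ln2/t½ = ln2/33 ≈ 0.021004 h⁻¹; fraction remaining f = e^(−kτ) = e^(−0.021004×59) ≈ 0.2896.
At steady state, accumulation factor R = 1/(1 − e^(−kτ)) ≈ 1.4077.
Each bolus raises the concentration by D/Vd = 1466/246 ≈ 5.959 mcg/mL.
Cmax,ss = C₀/(1 − f) ≈ 5.959/0.7104 ≈ 8.388 mcg/mL.
Steady-state trough Cmin,ss = Cmax,ss·f ≈ 8.388 × 0.2896 ≈ 2.429 mcg/mL.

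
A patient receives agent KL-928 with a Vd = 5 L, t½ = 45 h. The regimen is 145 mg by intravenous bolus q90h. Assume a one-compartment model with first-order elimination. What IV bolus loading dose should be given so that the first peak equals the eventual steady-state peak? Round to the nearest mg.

f = (1/2)^(90/45) ≈ 0.250000; accumulation ratio R = 1/(1−f) ≈ 1.33333.
Loading dose to hit Cmax,ss on first dose: D_load = D_maint·R ≈ 145 × 1.33333 ≈ 193.33 mg.

193 mg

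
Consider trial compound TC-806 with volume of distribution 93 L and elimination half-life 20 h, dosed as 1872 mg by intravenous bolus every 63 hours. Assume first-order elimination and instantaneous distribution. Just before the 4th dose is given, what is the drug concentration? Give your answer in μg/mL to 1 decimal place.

f = (1/2)^(τ/t½) = (1/2)^(63/20) ≈ 0.1127.
C₀ = D/Vd = 1872/93 ≈ 20.129 μg/mL.
Before the 4th dose, 3 doses have been given. Superposition: Cmin = C₀·(f + f² + … + f^3).
≈ 20.129 × (0.1127 + 0.0127 + 0.0014) ≈ 20.129 × 0.1268 ≈ 2.552 μg/mL.

2.6 μg/mL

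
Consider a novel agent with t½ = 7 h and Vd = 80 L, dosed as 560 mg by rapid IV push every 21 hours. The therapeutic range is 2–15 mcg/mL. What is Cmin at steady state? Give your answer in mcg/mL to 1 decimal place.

1.0 mcg/mL

τ = 21 h = 3 half-lives, so f = (1/2)^3 = 0.125.
At steady state, R = 1/(1 − 0.125) = 8/7.
Single-dose peak C₀ = D/Vd = 560/80 = 7 mcg/mL.
Steady-state peak Cmax,ss = C₀·R = 7 × 8/7 ≈ 8.000 mcg/mL.
Steady-state trough Cmin,ss = Cmax,ss·f ≈ 8.000 × 0.125 ≈ 1.000 mcg/mL.
Trough 1.0 mcg/mL vs MEC 2 mcg/mL: subtherapeutic.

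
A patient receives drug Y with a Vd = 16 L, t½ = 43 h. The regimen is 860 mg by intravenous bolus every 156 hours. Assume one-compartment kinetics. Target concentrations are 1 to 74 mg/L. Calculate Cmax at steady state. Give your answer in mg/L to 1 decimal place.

τ/t½ = 156/43 ≈ 3.6279, so fraction remaining f = (1/2)^(156/43) ≈ 0.0809.
Accumulation ratio R = 1/(1 − f) ≈ 1/0.9191 ≈ 1.0880.
Each bolus raises the concentration by D/Vd = 860/16 ≈ 53.750 mg/L.
Cmax,ss = C₀/(1 − f) ≈ 53.750/0.9191 ≈ 58.481 mg/L.
Peak 58.5 mg/L vs MTC 74 mg/L: below toxic threshold.

58.5 mg/L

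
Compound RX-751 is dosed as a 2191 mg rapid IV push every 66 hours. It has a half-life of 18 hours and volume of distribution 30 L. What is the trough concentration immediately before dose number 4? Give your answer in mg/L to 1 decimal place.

f = (1/2)^(τ/t½) = (1/2)^(66/18) ≈ 0.0787.
C₀ = D/Vd = 2191/30 ≈ 73.033 mg/L.
Before the 4th dose, 3 doses have been given. Superposition: Cmin = C₀·(f + f² + … + f^3).
≈ 73.033 × (0.0787 + 0.0062 + 0.0005) ≈ 73.033 × 0.0854 ≈ 6.237 mg/L.

6.2 mg/L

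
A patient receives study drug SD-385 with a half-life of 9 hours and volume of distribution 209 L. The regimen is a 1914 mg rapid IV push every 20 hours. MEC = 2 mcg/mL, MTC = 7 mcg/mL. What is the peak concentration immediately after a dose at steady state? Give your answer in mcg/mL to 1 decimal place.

11.7 mcg/mL

Over one 20-h interval, 20/9 ≈ 2.2222 half-lives elapse, leaving f ≈ 0.2143 of each dose.
At steady state, accumulation factor R = 1/(1 − e^(−kτ)) ≈ 1.2728.
Each bolus raises the concentration by D/Vd = 1914/209 ≈ 9.158 mcg/mL.
Steady-state peak Cmax,ss = C₀·R ≈ 9.158 × 1.2728 ≈ 11.656 mcg/mL.
Peak 11.7 mcg/mL vs MTC 7 mcg/mL: exceeds toxic threshold.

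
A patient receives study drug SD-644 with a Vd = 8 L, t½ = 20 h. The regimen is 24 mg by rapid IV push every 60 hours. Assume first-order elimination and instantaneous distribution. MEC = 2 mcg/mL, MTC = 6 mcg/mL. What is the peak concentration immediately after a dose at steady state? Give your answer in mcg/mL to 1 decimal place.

τ = 60 h = 3 half-lives, so f = (1/2)^3 = 0.125.
Accumulation ratio R = 1/(1 − f) = 1/0.875 = 8/7.
Single-dose peak C₀ = D/Vd = 24/8 = 3 mcg/mL.
Steady-state peak Cmax,ss = C₀·R = 3 × 8/7 ≈ 3.429 mcg/mL.
Peak 3.4 mcg/mL vs MTC 6 mcg/mL: below toxic threshold.

3.4 mcg/mL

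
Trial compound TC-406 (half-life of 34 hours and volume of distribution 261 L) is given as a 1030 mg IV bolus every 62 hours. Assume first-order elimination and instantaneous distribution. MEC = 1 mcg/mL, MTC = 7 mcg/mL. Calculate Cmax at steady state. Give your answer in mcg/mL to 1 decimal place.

5.5 mcg/mL

τ/t½ = 62/34 ≈ 1.8235, so fraction remaining f = (1/2)^(62/34) ≈ 0.2825.
Accumulation ratio R = 1/(1 − f) ≈ 1/0.7175 ≈ 1.3937.
Single-dose peak C₀ = D/Vd = 1030/261 ≈ 3.946 mcg/mL.
Steady-state peak Cmax,ss = C₀·R ≈ 3.946 × 1.3937 ≈ 5.500 mcg/mL.
Peak 5.5 mcg/mL vs MTC 7 mcg/mL: below toxic threshold.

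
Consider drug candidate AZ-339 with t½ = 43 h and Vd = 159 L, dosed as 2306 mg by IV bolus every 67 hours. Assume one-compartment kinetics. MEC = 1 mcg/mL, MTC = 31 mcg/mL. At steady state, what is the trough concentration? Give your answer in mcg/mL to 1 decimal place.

k = ln2/t½ = ln2/43 ≈ 0.016120 h⁻¹; fraction remaining f = e^(−kτ) = e^(−0.016120×67) ≈ 0.3396.
At steady state, accumulation factor R = 1/(1 − e^(−kτ)) ≈ 1.5142.
Each bolus raises the concentration by D/Vd = 2306/159 ≈ 14.503 mcg/mL.
Cmax,ss = C₀/(1 − f) ≈ 14.503/0.6604 ≈ 21.961 mcg/mL.
One interval later, Cmin,ss = Cmax,ss·e^(−kτ) ≈ 21.961 × 0.3396 ≈ 7.458 mcg/mL.
Trough 7.5 mcg/mL vs MEC 1 mcg/mL: adequate.

7.5 mcg/mL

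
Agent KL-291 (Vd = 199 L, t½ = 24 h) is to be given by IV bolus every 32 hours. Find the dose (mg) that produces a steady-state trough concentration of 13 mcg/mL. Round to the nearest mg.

3932 mg

τ/t½ = 32/24 ≈ 1.3333, so f = (1/2)^(32/24) ≈ 0.396850.
Cmin,ss = (D/Vd)·f/(1−f), so D = Cmin,ss·Vd·(1−f)/f.
D = 13 × 199 × (1−f)/f ≈ 13 × 199 × 1.51984 ≈ 3931.83 mg.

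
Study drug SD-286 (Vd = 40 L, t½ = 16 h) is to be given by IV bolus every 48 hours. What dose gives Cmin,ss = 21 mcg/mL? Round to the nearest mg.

τ/t½ = 48/16 ≈ 3, so f = (1/2)^(48/16) ≈ 0.125000.
Cmin,ss = (D/Vd)·f/(1−f), so D = Cmin,ss·Vd·(1−f)/f.
D = 21 × 40 × (1−f)/f ≈ 21 × 40 × 7.00000 ≈ 5880.00 mg.

5880 mg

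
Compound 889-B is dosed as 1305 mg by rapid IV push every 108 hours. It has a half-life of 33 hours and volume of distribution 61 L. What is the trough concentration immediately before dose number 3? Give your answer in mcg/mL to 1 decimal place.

f = (1/2)^(τ/t½) = (1/2)^(108/33) ≈ 0.1035.
C₀ = D/Vd = 1305/61 ≈ 21.393 mcg/mL.
Before the 3rd dose, 2 doses have been given. Superposition: Cmin = C₀·(f + f²).
≈ 21.393 × (0.1035 + 0.0107) ≈ 21.393 × 0.1142 ≈ 2.443 mcg/mL.

2.4 mcg/mL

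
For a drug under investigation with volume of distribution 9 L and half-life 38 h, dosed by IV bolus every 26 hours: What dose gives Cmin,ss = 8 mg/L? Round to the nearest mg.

44 mg

τ/t½ = 26/38 ≈ 0.68421, so f = (1/2)^(26/38) ≈ 0.622346.
Cmin,ss = (D/Vd)·f/(1−f), so D = Cmin,ss·Vd·(1−f)/f.
D = 8 × 9 × (1−f)/f ≈ 8 × 9 × 0.60682 ≈ 43.69 mg.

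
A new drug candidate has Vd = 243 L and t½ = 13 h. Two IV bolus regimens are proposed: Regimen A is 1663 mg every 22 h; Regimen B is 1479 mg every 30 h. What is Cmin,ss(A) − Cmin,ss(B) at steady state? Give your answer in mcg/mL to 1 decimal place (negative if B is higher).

Regimen A: f = (1/2)^(22/13) ≈ 0.3094; Cmin,ss = (1663/243)·f/(1−f) ≈ 3.066 mcg/mL.
Regimen B: f = (1/2)^(30/13) ≈ 0.2020; Cmin,ss = (1479/243)·f/(1−f) ≈ 1.541 mcg/mL.
Difference ≈ 3.066 − 1.541 ≈ 1.525 mcg/mL.

1.5 mcg/mL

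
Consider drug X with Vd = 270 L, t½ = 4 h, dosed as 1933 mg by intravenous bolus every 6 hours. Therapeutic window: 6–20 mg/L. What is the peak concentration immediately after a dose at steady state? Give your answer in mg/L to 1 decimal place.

Over one 6-h interval, 6/4 ≈ 1.5 half-lives elapse, leaving f ≈ 0.3536 of each dose.
At steady state, accumulation factor R = 1/(1 − e^(−kτ)) ≈ 1.5470.
Each bolus raises the concentration by D/Vd = 1933/270 ≈ 7.159 mg/L.
Steady-state peak Cmax,ss = C₀·R ≈ 7.159 × 1.5470 ≈ 11.075 mg/L.
Peak 11.1 mg/L vs MTC 20 mg/L: below toxic threshold.

11.1 mg/L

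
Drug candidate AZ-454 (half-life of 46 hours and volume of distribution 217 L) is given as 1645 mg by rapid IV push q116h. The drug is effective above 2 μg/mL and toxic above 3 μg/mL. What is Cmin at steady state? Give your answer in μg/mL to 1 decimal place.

1.6 μg/mL

Over one 116-h interval, 116/46 ≈ 2.5217 half-lives elapse, leaving f ≈ 0.1741 of each dose.
Single-dose peak C₀ = D/Vd = 1645/217 ≈ 7.581 μg/mL.
Steady-state trough Cmin,ss = C₀·f/(1−f) ≈ 7.581 × 0.1741/0.8259 ≈ 1.598 μg/mL.
Trough 1.6 μg/mL vs MEC 2 μg/mL: subtherapeutic.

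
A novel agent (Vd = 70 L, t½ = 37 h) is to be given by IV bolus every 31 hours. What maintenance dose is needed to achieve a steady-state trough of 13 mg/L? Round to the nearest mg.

τ/t½ = 31/37 ≈ 0.83784, so f = (1/2)^(31/37) ≈ 0.559481.
Cmin,ss = (D/Vd)·f/(1−f), so D = Cmin,ss·Vd·(1−f)/f.
D = 13 × 70 × (1−f)/f ≈ 13 × 70 × 0.78737 ≈ 716.51 mg.

717 mg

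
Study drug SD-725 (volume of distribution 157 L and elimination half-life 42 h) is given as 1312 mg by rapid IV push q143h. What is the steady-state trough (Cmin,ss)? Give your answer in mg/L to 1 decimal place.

0.9 mg/L

τ/t½ = 143/42 ≈ 3.4048, so fraction remaining f = (1/2)^(143/42) ≈ 0.0944.
Single-dose peak C₀ = D/Vd = 1312/157 ≈ 8.357 mg/L.
Steady-state trough Cmin,ss = C₀·f/(1−f) ≈ 8.357 × 0.0944/0.9056 ≈ 0.871 mg/L.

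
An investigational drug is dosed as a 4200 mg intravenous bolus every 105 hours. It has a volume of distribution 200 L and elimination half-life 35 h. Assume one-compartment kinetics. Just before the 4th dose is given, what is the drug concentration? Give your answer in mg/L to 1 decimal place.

3.0 mg/L

f = (1/2)^(τ/t½) = (1/2)^(105/35) ≈ 0.1250.
C₀ = D/Vd = 4200/200 ≈ 21.000 mg/L.
Before the 4th dose, 3 doses have been given. Superposition: Cmin = C₀·(f + f² + … + f^3).
≈ 21.000 × (0.1250 + 0.0156 + 0.0020) ≈ 21.000 × 0.1426 ≈ 2.995 mg/L.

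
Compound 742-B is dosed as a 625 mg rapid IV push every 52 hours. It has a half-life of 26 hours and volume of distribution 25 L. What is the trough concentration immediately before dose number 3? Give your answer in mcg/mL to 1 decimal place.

7.8 mcg/mL

f = (1/2)^(τ/t½) = (1/2)^(52/26) ≈ 0.2500.
C₀ = D/Vd = 625/25 ≈ 25.000 mcg/mL.
Before the 3rd dose, 2 doses have been given. Superposition: Cmin = C₀·(f + f²).
≈ 25.000 × (0.2500 + 0.0625) ≈ 25.000 × 0.3125 ≈ 7.812 mcg/mL.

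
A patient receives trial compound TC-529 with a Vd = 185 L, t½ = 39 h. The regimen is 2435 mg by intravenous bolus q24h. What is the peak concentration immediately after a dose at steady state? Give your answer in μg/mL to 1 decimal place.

k = ln2/t½ = ln2/39 ≈ 0.017773 h⁻¹; fraction remaining f = e^(−kτ) = e^(−0.017773×24) ≈ 0.6528.
At steady state, accumulation factor R = 1/(1 − e^(−kτ)) ≈ 2.8802.
Single-dose peak C₀ = D/Vd = 2435/185 ≈ 13.162 μg/mL.
Cmax,ss = C₀/(1 − f) ≈ 13.162/0.3472 ≈ 37.909 μg/mL.

37.9 μg/mL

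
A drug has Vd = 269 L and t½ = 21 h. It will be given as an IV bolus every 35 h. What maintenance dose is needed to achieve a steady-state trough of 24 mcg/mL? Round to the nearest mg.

14041 mg

τ/t½ = 35/21 ≈ 1.6667, so f = (1/2)^(35/21) ≈ 0.314980.
Cmin,ss = (D/Vd)·f/(1−f), so D = Cmin,ss·Vd·(1−f)/f.
D = 24 × 269 × (1−f)/f ≈ 24 × 269 × 2.17480 ≈ 14040.51 mg.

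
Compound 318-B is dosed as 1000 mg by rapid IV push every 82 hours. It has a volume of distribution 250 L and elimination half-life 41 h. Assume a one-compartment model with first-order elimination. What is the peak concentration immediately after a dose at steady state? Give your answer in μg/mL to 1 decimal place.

5.3 μg/mL

τ = 82 h = 2 half-lives, so f = (1/2)^2 = 0.25.
Accumulation ratio R = 1/(1 − f) = 1/0.75 = 4/3.
Single-dose peak C₀ = D/Vd = 1000/250 = 4 μg/mL.
Steady-state peak Cmax,ss = C₀·R = 4 × 4/3 ≈ 5.333 μg/mL.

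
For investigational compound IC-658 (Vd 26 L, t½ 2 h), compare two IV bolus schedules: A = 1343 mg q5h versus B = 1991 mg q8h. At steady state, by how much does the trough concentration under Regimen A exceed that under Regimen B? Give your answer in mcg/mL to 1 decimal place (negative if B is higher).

Regimen A: f = (1/2)^(5/2) ≈ 0.1768; Cmin,ss = (1343/26)·f/(1−f) ≈ 11.094 mcg/mL.
Regimen B: f = (1/2)^(8/2) ≈ 0.0625; Cmin,ss = (1991/26)·f/(1−f) ≈ 5.105 mcg/mL.
Difference ≈ 11.094 − 5.105 ≈ 5.989 mcg/mL.

6.0 mcg/mL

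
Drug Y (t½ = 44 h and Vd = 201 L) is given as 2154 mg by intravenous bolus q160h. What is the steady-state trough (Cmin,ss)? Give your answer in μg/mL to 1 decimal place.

0.9 μg/mL

τ/t½ = 160/44 ≈ 3.6364, so fraction remaining f = (1/2)^(160/44) ≈ 0.0804.
Each bolus raises the concentration by D/Vd = 2154/201 ≈ 10.716 μg/mL.
Steady-state trough Cmin,ss = C₀·f/(1−f) ≈ 10.716 × 0.0804/0.9196 ≈ 0.937 μg/mL.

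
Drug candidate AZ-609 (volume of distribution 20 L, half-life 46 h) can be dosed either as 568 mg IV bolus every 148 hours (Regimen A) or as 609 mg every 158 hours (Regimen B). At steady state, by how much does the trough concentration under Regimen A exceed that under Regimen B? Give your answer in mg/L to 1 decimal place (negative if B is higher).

Regimen A: f = (1/2)^(148/46) ≈ 0.1075; Cmin,ss = (568/20)·f/(1−f) ≈ 3.421 mg/L.
Regimen B: f = (1/2)^(158/46) ≈ 0.0925; Cmin,ss = (609/20)·f/(1−f) ≈ 3.104 mg/L.
Difference ≈ 3.421 − 3.104 ≈ 0.317 mg/L.

0.3 mg/L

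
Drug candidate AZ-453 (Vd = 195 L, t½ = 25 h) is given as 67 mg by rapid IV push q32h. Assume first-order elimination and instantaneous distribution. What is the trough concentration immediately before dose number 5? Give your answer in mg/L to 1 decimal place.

0.2 mg/L

f = (1/2)^(τ/t½) = (1/2)^(32/25) ≈ 0.4118.
C₀ = D/Vd = 67/195 ≈ 0.344 mg/L.
Before the 5th dose, 4 doses have been given. Superposition: Cmin = C₀·(f + f² + … + f^4).
≈ 0.344 × (0.4118 + 0.1696 + 0.0698 + 0.0288) ≈ 0.344 × 0.6800 ≈ 0.234 mg/L.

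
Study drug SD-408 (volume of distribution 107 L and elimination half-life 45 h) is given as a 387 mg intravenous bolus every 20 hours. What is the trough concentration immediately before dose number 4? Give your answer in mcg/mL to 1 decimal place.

f = (1/2)^(τ/t½) = (1/2)^(20/45) ≈ 0.7349.
C₀ = D/Vd = 387/107 ≈ 3.617 mcg/mL.
Before the 4th dose, 3 doses have been given. Superposition: Cmin = C₀·(f + f² + … + f^3).
≈ 3.617 × (0.7349 + 0.5401 + 0.3969) ≈ 3.617 × 1.6719 ≈ 6.047 mcg/mL.

6.0 mcg/mL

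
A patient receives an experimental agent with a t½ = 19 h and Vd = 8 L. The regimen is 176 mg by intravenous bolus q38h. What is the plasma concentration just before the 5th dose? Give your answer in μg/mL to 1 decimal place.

7.3 μg/mL

f = (1/2)^(τ/t½) = (1/2)^(38/19) ≈ 0.2500.
C₀ = D/Vd = 176/8 ≈ 22.000 μg/mL.
Before the 5th dose, 4 doses have been given. Superposition: Cmin = C₀·(f + f² + … + f^4).
≈ 22.000 × (0.2500 + 0.0625 + 0.0156 + 0.0039) ≈ 22.000 × 0.3320 ≈ 7.304 μg/mL.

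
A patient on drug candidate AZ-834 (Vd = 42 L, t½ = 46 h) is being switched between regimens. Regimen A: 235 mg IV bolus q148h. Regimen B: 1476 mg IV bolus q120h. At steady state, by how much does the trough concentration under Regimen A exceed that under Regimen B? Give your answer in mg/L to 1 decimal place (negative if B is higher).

Regimen A: f = (1/2)^(148/46) ≈ 0.1075; Cmin,ss = (235/42)·f/(1−f) ≈ 0.674 mg/L.
Regimen B: f = (1/2)^(120/46) ≈ 0.1639; Cmin,ss = (1476/42)·f/(1−f) ≈ 6.889 mg/L.
Difference ≈ 0.674 − 6.889 ≈ -6.215 mg/L.

-6.2 mg/L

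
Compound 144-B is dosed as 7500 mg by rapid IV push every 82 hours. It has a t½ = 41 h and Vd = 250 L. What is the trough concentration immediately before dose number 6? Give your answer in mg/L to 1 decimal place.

10.0 mg/L

f = (1/2)^(τ/t½) = (1/2)^(82/41) ≈ 0.2500.
C₀ = D/Vd = 7500/250 ≈ 30.000 mg/L.
Before the 6th dose, 5 doses have been given. Superposition: Cmin = C₀·(f + f² + … + f^5).
≈ 30.000 × (0.2500 + 0.0625 + 0.0156 + 0.0039 + 0.0010) ≈ 30.000 × 0.3330 ≈ 9.990 mg/L.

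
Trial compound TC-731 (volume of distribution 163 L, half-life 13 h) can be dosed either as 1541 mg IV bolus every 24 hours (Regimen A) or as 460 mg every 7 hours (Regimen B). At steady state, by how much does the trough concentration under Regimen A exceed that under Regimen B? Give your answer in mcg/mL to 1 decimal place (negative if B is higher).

-2.6 mcg/mL

Regimen A: f = (1/2)^(24/13) ≈ 0.2781; Cmin,ss = (1541/163)·f/(1−f) ≈ 3.642 mcg/mL.
Regimen B: f = (1/2)^(7/13) ≈ 0.6885; Cmin,ss = (460/163)·f/(1−f) ≈ 6.238 mcg/mL.
Difference ≈ 3.642 − 6.238 ≈ -2.596 mcg/mL.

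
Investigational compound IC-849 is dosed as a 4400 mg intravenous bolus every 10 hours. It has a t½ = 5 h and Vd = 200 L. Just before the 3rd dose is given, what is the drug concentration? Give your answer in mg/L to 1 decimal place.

6.9 mg/L

f = (1/2)^(τ/t½) = (1/2)^(10/5) ≈ 0.2500.
C₀ = D/Vd = 4400/200 ≈ 22.000 mg/L.
Before the 3rd dose, 2 doses have been given. Superposition: Cmin = C₀·(f + f²).
≈ 22.000 × (0.2500 + 0.0625) ≈ 22.000 × 0.3125 ≈ 6.875 mg/L.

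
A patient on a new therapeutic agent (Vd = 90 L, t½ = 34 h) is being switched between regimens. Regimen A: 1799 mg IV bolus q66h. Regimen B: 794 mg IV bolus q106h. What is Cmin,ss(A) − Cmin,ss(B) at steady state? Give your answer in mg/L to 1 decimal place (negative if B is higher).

5.9 mg/L

Regimen A: f = (1/2)^(66/34) ≈ 0.2604; Cmin,ss = (1799/90)·f/(1−f) ≈ 7.038 mg/L.
Regimen B: f = (1/2)^(106/34) ≈ 0.1152; Cmin,ss = (794/90)·f/(1−f) ≈ 1.149 mg/L.
Difference ≈ 7.038 − 1.149 ≈ 5.889 mg/L.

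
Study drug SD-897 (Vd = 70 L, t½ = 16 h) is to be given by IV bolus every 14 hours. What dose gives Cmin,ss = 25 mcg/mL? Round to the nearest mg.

τ/t½ = 14/16 ≈ 0.875, so f = (1/2)^(14/16) ≈ 0.545254.
Cmin,ss = (D/Vd)·f/(1−f), so D = Cmin,ss·Vd·(1−f)/f.
D = 25 × 70 × (1−f)/f ≈ 25 × 70 × 0.83401 ≈ 1459.52 mg.

1460 mg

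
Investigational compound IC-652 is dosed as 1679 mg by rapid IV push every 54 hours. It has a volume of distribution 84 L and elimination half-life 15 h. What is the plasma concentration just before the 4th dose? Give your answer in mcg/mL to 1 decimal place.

f = (1/2)^(τ/t½) = (1/2)^(54/15) ≈ 0.0825.
C₀ = D/Vd = 1679/84 ≈ 19.988 mcg/mL.
Before the 4th dose, 3 doses have been given. Superposition: Cmin = C₀·(f + f² + … + f^3).
≈ 19.988 × (0.0825 + 0.0068 + 0.0006) ≈ 19.988 × 0.0899 ≈ 1.797 mcg/mL.

1.8 mcg/mL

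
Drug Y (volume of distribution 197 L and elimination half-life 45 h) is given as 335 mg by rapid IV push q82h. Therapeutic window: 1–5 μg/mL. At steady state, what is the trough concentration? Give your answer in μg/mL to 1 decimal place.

τ/t½ = 82/45 ≈ 1.8222, so fraction remaining f = (1/2)^(82/45) ≈ 0.2828.
Each bolus raises the concentration by D/Vd = 335/197 ≈ 1.701 μg/mL.
Steady-state trough Cmin,ss = C₀·f/(1−f) ≈ 1.701 × 0.2828/0.7172 ≈ 0.671 μg/mL.
Trough 0.7 μg/mL vs MEC 1 μg/mL: subtherapeutic.

0.7 μg/mL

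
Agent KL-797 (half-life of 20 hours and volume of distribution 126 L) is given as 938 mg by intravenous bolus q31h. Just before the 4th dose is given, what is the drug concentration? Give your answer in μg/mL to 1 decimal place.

3.7 μg/mL

f = (1/2)^(τ/t½) = (1/2)^(31/20) ≈ 0.3415.
C₀ = D/Vd = 938/126 ≈ 7.444 μg/mL.
Before the 4th dose, 3 doses have been given. Superposition: Cmin = C₀·(f + f² + … + f^3).
≈ 7.444 × (0.3415 + 0.1166 + 0.0398) ≈ 7.444 × 0.4979 ≈ 3.706 μg/mL.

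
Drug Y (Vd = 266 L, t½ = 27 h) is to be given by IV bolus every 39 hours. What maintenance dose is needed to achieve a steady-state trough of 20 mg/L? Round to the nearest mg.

τ/t½ = 39/27 ≈ 1.4444, so f = (1/2)^(39/27) ≈ 0.367434.
Cmin,ss = (D/Vd)·f/(1−f), so D = Cmin,ss·Vd·(1−f)/f.
D = 20 × 266 × (1−f)/f ≈ 20 × 266 × 1.72158 ≈ 9158.81 mg.

9159 mg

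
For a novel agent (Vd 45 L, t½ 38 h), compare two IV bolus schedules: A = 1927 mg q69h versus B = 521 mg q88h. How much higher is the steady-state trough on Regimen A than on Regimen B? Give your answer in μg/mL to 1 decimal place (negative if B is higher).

14.1 μg/mL

Regimen A: f = (1/2)^(69/38) ≈ 0.2840; Cmin,ss = (1927/45)·f/(1−f) ≈ 16.985 μg/mL.
Regimen B: f = (1/2)^(88/38) ≈ 0.2009; Cmin,ss = (521/45)·f/(1−f) ≈ 2.911 μg/mL.
Difference ≈ 16.985 − 2.911 ≈ 14.074 μg/mL.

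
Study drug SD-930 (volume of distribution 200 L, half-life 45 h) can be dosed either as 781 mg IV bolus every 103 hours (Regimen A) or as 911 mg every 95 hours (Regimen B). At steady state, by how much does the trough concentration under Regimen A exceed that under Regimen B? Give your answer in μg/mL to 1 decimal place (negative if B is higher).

-0.4 μg/mL

Regimen A: f = (1/2)^(103/45) ≈ 0.2046; Cmin,ss = (781/200)·f/(1−f) ≈ 1.004 μg/mL.
Regimen B: f = (1/2)^(95/45) ≈ 0.2315; Cmin,ss = (911/200)·f/(1−f) ≈ 1.372 μg/mL.
Difference ≈ 1.004 − 1.372 ≈ -0.368 μg/mL.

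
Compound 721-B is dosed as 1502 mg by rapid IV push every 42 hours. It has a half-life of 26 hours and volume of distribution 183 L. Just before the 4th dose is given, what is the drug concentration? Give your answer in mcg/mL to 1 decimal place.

3.8 mcg/mL

f = (1/2)^(τ/t½) = (1/2)^(42/26) ≈ 0.3264.
C₀ = D/Vd = 1502/183 ≈ 8.208 mcg/mL.
Before the 4th dose, 3 doses have been given. Superposition: Cmin = C₀·(f + f² + … + f^3).
≈ 8.208 × (0.3264 + 0.1065 + 0.0348) ≈ 8.208 × 0.4677 ≈ 3.839 mcg/mL.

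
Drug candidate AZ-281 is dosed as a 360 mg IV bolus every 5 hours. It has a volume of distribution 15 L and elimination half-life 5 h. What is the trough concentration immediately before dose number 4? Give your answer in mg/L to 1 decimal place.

21.0 mg/L

f = (1/2)^(τ/t½) = (1/2)^(5/5) ≈ 0.5000.
C₀ = D/Vd = 360/15 ≈ 24.000 mg/L.
Before the 4th dose, 3 doses have been given. Superposition: Cmin = C₀·(f + f² + … + f^3).
≈ 24.000 × (0.5000 + 0.2500 + 0.1250) ≈ 24.000 × 0.8750 ≈ 21.000 mg/L.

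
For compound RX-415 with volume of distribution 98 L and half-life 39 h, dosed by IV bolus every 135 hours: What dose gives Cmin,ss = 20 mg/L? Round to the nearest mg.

τ/t½ = 135/39 ≈ 3.4615, so f = (1/2)^(135/39) ≈ 0.090776.
Cmin,ss = (D/Vd)·f/(1−f), so D = Cmin,ss·Vd·(1−f)/f.
D = 20 × 98 × (1−f)/f ≈ 20 × 98 × 10.01613 ≈ 19631.61 mg.

19632 mg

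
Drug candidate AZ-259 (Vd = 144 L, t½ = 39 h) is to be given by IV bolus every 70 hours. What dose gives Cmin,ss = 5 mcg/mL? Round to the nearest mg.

1778 mg

τ/t½ = 70/39 ≈ 1.7949, so f = (1/2)^(70/39) ≈ 0.288197.
Cmin,ss = (D/Vd)·f/(1−f), so D = Cmin,ss·Vd·(1−f)/f.
D = 5 × 144 × (1−f)/f ≈ 5 × 144 × 2.46985 ≈ 1778.29 mg.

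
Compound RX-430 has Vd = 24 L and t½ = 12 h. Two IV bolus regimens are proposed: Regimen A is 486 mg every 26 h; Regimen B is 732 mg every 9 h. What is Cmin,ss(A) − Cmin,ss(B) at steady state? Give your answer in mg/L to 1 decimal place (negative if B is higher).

-38.9 mg/L

Regimen A: f = (1/2)^(26/12) ≈ 0.2227; Cmin,ss = (486/24)·f/(1−f) ≈ 5.802 mg/L.
Regimen B: f = (1/2)^(9/12) ≈ 0.5946; Cmin,ss = (732/24)·f/(1−f) ≈ 44.734 mg/L.
Difference ≈ 5.802 − 44.734 ≈ -38.932 mg/L.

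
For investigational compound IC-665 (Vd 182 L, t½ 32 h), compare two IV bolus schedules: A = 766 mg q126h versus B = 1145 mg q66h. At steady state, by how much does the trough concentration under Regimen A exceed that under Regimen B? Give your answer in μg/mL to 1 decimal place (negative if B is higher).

Regimen A: f = (1/2)^(126/32) ≈ 0.0653; Cmin,ss = (766/182)·f/(1−f) ≈ 0.294 μg/mL.
Regimen B: f = (1/2)^(66/32) ≈ 0.2394; Cmin,ss = (1145/182)·f/(1−f) ≈ 1.980 μg/mL.
Difference ≈ 0.294 − 1.980 ≈ -1.686 μg/mL.

-1.7 μg/mL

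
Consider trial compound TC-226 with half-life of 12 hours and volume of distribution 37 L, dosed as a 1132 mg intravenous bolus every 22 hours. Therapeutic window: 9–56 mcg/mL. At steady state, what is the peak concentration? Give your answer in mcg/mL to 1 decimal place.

k = ln2/t½ = ln2/12 ≈ 0.057762 h⁻¹; fraction remaining f = e^(−kτ) = e^(−0.057762×22) ≈ 0.2806.
Accumulation ratio R = 1/(1 − f) ≈ 1/0.7194 ≈ 1.3900.
Each bolus raises the concentration by D/Vd = 1132/37 ≈ 30.595 mcg/mL.
Steady-state peak Cmax,ss = C₀·R ≈ 30.595 × 1.3900 ≈ 42.527 mcg/mL.
Peak 42.5 mcg/mL vs MTC 56 mcg/mL: below toxic threshold.

42.5 mcg/mL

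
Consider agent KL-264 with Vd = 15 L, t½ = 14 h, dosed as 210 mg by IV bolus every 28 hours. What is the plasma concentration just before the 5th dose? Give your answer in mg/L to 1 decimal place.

4.6 mg/L

f = (1/2)^(τ/t½) = (1/2)^(28/14) ≈ 0.2500.
C₀ = D/Vd = 210/15 ≈ 14.000 mg/L.
Before the 5th dose, 4 doses have been given. Superposition: Cmin = C₀·(f + f² + … + f^4).
≈ 14.000 × (0.2500 + 0.0625 + 0.0156 + 0.0039) ≈ 14.000 × 0.3320 ≈ 4.648 mg/L.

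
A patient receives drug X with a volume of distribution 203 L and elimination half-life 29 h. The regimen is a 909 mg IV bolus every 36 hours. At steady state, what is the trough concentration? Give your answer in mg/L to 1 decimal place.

3.3 mg/L

k = ln2/t½ = ln2/29 ≈ 0.023902 h⁻¹; fraction remaining f = e^(−kτ) = e^(−0.023902×36) ≈ 0.4230.
At steady state, accumulation factor R = 1/(1 − e^(−kτ)) ≈ 1.7331.
Each bolus raises the concentration by D/Vd = 909/203 ≈ 4.478 mg/L.
Cmax,ss = C₀/(1 − f) ≈ 4.478/0.5770 ≈ 7.761 mg/L.
Steady-state trough Cmin,ss = Cmax,ss·f ≈ 7.761 × 0.4230 ≈ 3.283 mg/L.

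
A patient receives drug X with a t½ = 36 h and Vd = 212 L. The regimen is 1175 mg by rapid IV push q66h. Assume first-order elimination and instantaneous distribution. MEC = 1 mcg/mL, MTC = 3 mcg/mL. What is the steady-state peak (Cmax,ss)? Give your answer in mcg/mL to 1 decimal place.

7.7 mcg/mL

Over one 66-h interval, 66/36 ≈ 1.8333 half-lives elapse, leaving f ≈ 0.2806 of each dose.
Accumulation ratio R = 1/(1 − f) ≈ 1/0.7194 ≈ 1.3900.
Each bolus raises the concentration by D/Vd = 1175/212 ≈ 5.542 mcg/mL.
Cmax,ss = C₀/(1 − f) ≈ 5.542/0.7194 ≈ 7.704 mcg/mL.
Peak 7.7 mcg/mL vs MTC 3 mcg/mL: exceeds toxic threshold.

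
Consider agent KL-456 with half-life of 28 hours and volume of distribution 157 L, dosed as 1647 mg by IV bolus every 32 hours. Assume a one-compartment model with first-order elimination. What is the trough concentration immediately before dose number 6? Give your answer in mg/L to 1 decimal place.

8.5 mg/L

f = (1/2)^(τ/t½) = (1/2)^(32/28) ≈ 0.4529.
C₀ = D/Vd = 1647/157 ≈ 10.490 mg/L.
Before the 6th dose, 5 doses have been given. Superposition: Cmin = C₀·(f + f² + … + f^5).
≈ 10.490 × (0.4529 + 0.2051 + 0.0929 + 0.0421 + 0.0191) ≈ 10.490 × 0.8121 ≈ 8.519 mg/L.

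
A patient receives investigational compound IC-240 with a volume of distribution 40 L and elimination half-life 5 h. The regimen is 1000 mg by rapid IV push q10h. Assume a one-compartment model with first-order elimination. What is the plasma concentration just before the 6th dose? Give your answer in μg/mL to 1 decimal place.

f = (1/2)^(τ/t½) = (1/2)^(10/5) ≈ 0.2500.
C₀ = D/Vd = 1000/40 ≈ 25.000 μg/mL.
Before the 6th dose, 5 doses have been given. Superposition: Cmin = C₀·(f + f² + … + f^5).
≈ 25.000 × (0.2500 + 0.0625 + 0.0156 + 0.0039 + 0.0010) ≈ 25.000 × 0.3330 ≈ 8.325 μg/mL.

8.3 μg/mL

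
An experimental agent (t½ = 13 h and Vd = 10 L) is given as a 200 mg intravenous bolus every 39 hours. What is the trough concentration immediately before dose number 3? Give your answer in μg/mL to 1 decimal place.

f = (1/2)^(τ/t½) = (1/2)^(39/13) ≈ 0.1250.
C₀ = D/Vd = 200/10 ≈ 20.000 μg/mL.
Before the 3rd dose, 2 doses have been given. Superposition: Cmin = C₀·(f + f²).
≈ 20.000 × (0.1250 + 0.0156) ≈ 20.000 × 0.1406 ≈ 2.812 μg/mL.

2.8 μg/mL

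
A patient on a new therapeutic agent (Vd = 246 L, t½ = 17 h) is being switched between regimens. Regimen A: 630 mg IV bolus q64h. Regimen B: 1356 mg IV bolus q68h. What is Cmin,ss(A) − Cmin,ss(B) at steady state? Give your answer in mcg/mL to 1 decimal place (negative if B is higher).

-0.2 mcg/mL

Regimen A: f = (1/2)^(64/17) ≈ 0.0736; Cmin,ss = (630/246)·f/(1−f) ≈ 0.203 mcg/mL.
Regimen B: f = (1/2)^(68/17) ≈ 0.0625; Cmin,ss = (1356/246)·f/(1−f) ≈ 0.367 mcg/mL.
Difference ≈ 0.203 − 0.367 ≈ -0.164 mcg/mL.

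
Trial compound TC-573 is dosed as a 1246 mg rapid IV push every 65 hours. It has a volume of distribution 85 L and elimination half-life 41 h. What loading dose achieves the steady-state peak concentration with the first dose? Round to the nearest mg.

f = (1/2)^(65/41) ≈ 0.333240; accumulation ratio R = 1/(1−f) ≈ 1.49979.
Loading dose to hit Cmax,ss on first dose: D_load = D_maint·R ≈ 1246 × 1.49979 ≈ 1868.74 mg.

1869 mg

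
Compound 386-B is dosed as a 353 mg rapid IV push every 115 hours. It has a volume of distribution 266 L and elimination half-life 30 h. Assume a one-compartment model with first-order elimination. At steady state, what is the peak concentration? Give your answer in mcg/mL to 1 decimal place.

k = ln2/t½ = ln2/30 ≈ 0.023105 h⁻¹; fraction remaining f = e^(−kτ) = e^(−0.023105×115) ≈ 0.0702.
Accumulation ratio R = 1/(1 − f) ≈ 1/0.9298 ≈ 1.0755.
Each bolus raises the concentration by D/Vd = 353/266 ≈ 1.327 mcg/mL.
Cmax,ss = C₀/(1 − f) ≈ 1.327/0.9298 ≈ 1.427 mcg/mL.

1.4 mcg/mL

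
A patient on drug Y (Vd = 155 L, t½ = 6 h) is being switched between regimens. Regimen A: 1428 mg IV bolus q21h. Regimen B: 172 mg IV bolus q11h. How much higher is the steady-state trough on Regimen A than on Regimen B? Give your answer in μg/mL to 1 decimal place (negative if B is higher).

0.5 μg/mL

Regimen A: f = (1/2)^(21/6) ≈ 0.0884; Cmin,ss = (1428/155)·f/(1−f) ≈ 0.893 μg/mL.
Regimen B: f = (1/2)^(11/6) ≈ 0.2806; Cmin,ss = (172/155)·f/(1−f) ≈ 0.433 μg/mL.
Difference ≈ 0.893 − 0.433 ≈ 0.460 μg/mL.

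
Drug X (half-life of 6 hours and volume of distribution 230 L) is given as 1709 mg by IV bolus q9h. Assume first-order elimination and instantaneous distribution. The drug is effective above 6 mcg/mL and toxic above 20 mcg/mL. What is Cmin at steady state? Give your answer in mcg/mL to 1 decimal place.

k = ln2/t½ = ln2/6 ≈ 0.115525 h⁻¹; fraction remaining f = e^(−kτ) = e^(−0.115525×9) ≈ 0.3536.
At steady state, accumulation factor R = 1/(1 − e^(−kτ)) ≈ 1.5470.
Each bolus raises the concentration by D/Vd = 1709/230 ≈ 7.430 mcg/mL.
Steady-state peak Cmax,ss = C₀·R ≈ 7.430 × 1.5470 ≈ 11.494 mcg/mL.
Steady-state trough Cmin,ss = Cmax,ss·f ≈ 11.494 × 0.3536 ≈ 4.064 mcg/mL.
Trough 4.1 mcg/mL vs MEC 6 mcg/mL: subtherapeutic.

4.1 mcg/mL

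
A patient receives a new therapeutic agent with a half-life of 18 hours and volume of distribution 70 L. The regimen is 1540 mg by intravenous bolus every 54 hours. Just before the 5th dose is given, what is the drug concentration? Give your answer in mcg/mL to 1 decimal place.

3.1 mcg/mL

f = (1/2)^(τ/t½) = (1/2)^(54/18) ≈ 0.1250.
C₀ = D/Vd = 1540/70 ≈ 22.000 mcg/mL.
Before the 5th dose, 4 doses have been given. Superposition: Cmin = C₀·(f + f² + … + f^4).
≈ 22.000 × (0.1250 + 0.0156 + 0.0020 + 0.0002) ≈ 22.000 × 0.1428 ≈ 3.142 mcg/mL.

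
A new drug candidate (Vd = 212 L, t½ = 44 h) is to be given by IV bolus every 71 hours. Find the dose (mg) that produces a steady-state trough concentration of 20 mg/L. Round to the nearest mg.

τ/t½ = 71/44 ≈ 1.6136, so f = (1/2)^(71/44) ≈ 0.326774.
Cmin,ss = (D/Vd)·f/(1−f), so D = Cmin,ss·Vd·(1−f)/f.
D = 20 × 212 × (1−f)/f ≈ 20 × 212 × 2.06022 ≈ 8735.33 mg.

8735 mg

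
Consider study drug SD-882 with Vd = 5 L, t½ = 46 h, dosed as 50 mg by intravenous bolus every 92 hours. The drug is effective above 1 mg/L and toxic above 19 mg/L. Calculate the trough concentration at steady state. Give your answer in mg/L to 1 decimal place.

3.3 mg/L

τ = 92 h = 2 half-lives, so f = (1/2)^2 = 0.25.
Accumulation ratio R = 1/(1 − f) = 1/0.75 = 4/3.
Single-dose peak C₀ = D/Vd = 50/5 = 10 mg/L.
Steady-state peak Cmax,ss = C₀·R = 10 × 4/3 ≈ 13.333 mg/L.
Steady-state trough Cmin,ss = Cmax,ss·f ≈ 13.333 × 0.25 ≈ 3.333 mg/L.
Trough 3.3 mg/L vs MEC 1 mg/L: adequate.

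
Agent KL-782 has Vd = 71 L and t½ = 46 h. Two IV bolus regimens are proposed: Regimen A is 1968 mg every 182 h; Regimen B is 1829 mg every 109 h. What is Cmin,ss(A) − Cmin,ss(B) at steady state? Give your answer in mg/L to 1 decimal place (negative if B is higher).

-4.3 mg/L

Regimen A: f = (1/2)^(182/46) ≈ 0.0644; Cmin,ss = (1968/71)·f/(1−f) ≈ 1.908 mg/L.
Regimen B: f = (1/2)^(109/46) ≈ 0.1935; Cmin,ss = (1829/71)·f/(1−f) ≈ 6.181 mg/L.
Difference ≈ 1.908 − 6.181 ≈ -4.273 mg/L.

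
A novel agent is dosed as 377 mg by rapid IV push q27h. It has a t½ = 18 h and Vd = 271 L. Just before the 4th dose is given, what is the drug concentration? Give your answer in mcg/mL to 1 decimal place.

f = (1/2)^(τ/t½) = (1/2)^(27/18) ≈ 0.3536.
C₀ = D/Vd = 377/271 ≈ 1.391 mcg/mL.
Before the 4th dose, 3 doses have been given. Superposition: Cmin = C₀·(f + f² + … + f^3).
≈ 1.391 × (0.3536 + 0.1250 + 0.0442) ≈ 1.391 × 0.5228 ≈ 0.727 mcg/mL.

0.7 mcg/mL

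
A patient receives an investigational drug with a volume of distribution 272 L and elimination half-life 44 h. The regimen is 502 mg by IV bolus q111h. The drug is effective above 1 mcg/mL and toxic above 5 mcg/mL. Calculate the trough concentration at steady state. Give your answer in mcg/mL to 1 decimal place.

0.4 mcg/mL

Over one 111-h interval, 111/44 ≈ 2.5227 half-lives elapse, leaving f ≈ 0.1740 of each dose.
Single-dose peak C₀ = D/Vd = 502/272 ≈ 1.846 mcg/mL.
Steady-state trough Cmin,ss = C₀·f/(1−f) ≈ 1.846 × 0.1740/0.8260 ≈ 0.389 mcg/mL.
Trough 0.4 mcg/mL vs MEC 1 mcg/mL: subtherapeutic.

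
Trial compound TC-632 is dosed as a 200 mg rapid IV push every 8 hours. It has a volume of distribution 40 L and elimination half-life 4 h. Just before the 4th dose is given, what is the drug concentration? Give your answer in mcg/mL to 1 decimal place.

f = (1/2)^(τ/t½) = (1/2)^(8/4) ≈ 0.2500.
C₀ = D/Vd = 200/40 ≈ 5.000 mcg/mL.
Before the 4th dose, 3 doses have been given. Superposition: Cmin = C₀·(f + f² + … + f^3).
≈ 5.000 × (0.2500 + 0.0625 + 0.0156) ≈ 5.000 × 0.3281 ≈ 1.641 mcg/mL.

1.6 mcg/mL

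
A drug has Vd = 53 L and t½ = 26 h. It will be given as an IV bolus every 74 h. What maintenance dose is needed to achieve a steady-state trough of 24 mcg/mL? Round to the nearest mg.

7875 mg

τ/t½ = 74/26 ≈ 2.8462, so f = (1/2)^(74/26) ≈ 0.139066.
Cmin,ss = (D/Vd)·f/(1−f), so D = Cmin,ss·Vd·(1−f)/f.
D = 24 × 53 × (1−f)/f ≈ 24 × 53 × 6.19083 ≈ 7874.74 mg.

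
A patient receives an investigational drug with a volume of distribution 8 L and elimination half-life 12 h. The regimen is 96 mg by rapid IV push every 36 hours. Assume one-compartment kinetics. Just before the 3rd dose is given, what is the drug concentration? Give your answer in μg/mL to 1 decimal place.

1.7 μg/mL

f = (1/2)^(τ/t½) = (1/2)^(36/12) ≈ 0.1250.
C₀ = D/Vd = 96/8 ≈ 12.000 μg/mL.
Before the 3rd dose, 2 doses have been given. Superposition: Cmin = C₀·(f + f²).
≈ 12.000 × (0.1250 + 0.0156) ≈ 12.000 × 0.1406 ≈ 1.687 μg/mL.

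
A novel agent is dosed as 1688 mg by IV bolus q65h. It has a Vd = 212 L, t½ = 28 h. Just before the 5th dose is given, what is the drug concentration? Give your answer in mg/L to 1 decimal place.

f = (1/2)^(τ/t½) = (1/2)^(65/28) ≈ 0.2001.
C₀ = D/Vd = 1688/212 ≈ 7.962 mg/L.
Before the 5th dose, 4 doses have been given. Superposition: Cmin = C₀·(f + f² + … + f^4).
≈ 7.962 × (0.2001 + 0.0400 + 0.0080 + 0.0016) ≈ 7.962 × 0.2497 ≈ 1.988 mg/L.

2.0 mg/L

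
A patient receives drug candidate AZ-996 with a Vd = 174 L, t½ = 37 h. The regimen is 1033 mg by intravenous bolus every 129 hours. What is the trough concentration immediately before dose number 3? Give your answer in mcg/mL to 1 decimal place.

f = (1/2)^(τ/t½) = (1/2)^(129/37) ≈ 0.0892.
C₀ = D/Vd = 1033/174 ≈ 5.937 mcg/mL.
Before the 3rd dose, 2 doses have been given. Superposition: Cmin = C₀·(f + f²).
≈ 5.937 × (0.0892 + 0.0080) ≈ 5.937 × 0.0972 ≈ 0.577 mcg/mL.

0.6 mcg/mL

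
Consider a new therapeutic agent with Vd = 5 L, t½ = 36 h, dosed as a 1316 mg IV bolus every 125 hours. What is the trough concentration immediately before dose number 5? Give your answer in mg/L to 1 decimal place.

26.1 mg/L

f = (1/2)^(τ/t½) = (1/2)^(125/36) ≈ 0.0901.
C₀ = D/Vd = 1316/5 ≈ 263.200 mg/L.
Before the 5th dose, 4 doses have been given. Superposition: Cmin = C₀·(f + f² + … + f^4).
≈ 263.200 × (0.0901 + 0.0081 + 0.0007 + 0.0001) ≈ 263.200 × 0.0990 ≈ 26.057 mg/L.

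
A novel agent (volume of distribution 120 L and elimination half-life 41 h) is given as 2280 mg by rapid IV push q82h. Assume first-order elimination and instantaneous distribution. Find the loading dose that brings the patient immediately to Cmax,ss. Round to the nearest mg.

f = (1/2)^(82/41) ≈ 0.250000; accumulation ratio R = 1/(1−f) ≈ 1.33333.
Loading dose to hit Cmax,ss on first dose: D_load = D_maint·R ≈ 2280 × 1.33333 ≈ 3039.99 mg.

3040 mg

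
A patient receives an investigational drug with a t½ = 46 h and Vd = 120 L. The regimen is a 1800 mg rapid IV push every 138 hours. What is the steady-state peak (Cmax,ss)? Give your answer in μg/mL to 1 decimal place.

17.1 μg/mL

τ = 138 h = 3 half-lives, so f = (1/2)^3 = 0.125.
Accumulation ratio R = 1/(1 − f) = 1/0.875 = 8/7.
Single-dose peak C₀ = D/Vd = 1800/120 = 15 μg/mL.
Steady-state peak Cmax,ss = C₀·R = 15 × 8/7 ≈ 17.143 μg/mL.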